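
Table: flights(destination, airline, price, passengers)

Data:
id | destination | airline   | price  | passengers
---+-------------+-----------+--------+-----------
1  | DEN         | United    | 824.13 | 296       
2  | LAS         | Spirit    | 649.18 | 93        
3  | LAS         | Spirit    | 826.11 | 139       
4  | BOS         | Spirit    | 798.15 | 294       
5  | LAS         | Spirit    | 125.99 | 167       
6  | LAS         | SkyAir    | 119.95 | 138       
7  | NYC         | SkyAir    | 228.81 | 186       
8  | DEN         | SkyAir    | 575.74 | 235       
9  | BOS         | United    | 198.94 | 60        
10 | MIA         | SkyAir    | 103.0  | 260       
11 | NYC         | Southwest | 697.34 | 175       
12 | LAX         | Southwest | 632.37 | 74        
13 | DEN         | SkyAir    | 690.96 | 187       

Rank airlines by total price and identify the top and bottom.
SELECT airline, SUM(price)
FROM flights
GROUP BY airline
ORDER BY SUM(price)

All groups:
  United: 1023.07
  Southwest: 1329.71
  SkyAir: 1718.46
  Spirit: 2399.43

Highest: Spirit (2399.43)
Lowest: United (1023.07)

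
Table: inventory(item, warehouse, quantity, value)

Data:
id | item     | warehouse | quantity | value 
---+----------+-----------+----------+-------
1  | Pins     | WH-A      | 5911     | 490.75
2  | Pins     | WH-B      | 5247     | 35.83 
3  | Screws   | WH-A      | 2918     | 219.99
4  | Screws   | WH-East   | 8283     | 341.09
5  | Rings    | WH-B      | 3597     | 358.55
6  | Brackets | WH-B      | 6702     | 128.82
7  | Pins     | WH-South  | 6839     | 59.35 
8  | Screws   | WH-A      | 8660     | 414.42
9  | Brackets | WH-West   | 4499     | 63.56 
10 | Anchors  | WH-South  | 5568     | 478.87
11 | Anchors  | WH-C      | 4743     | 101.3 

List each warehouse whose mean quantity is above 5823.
SELECT warehouse, AVG(quantity)
FROM inventory
GROUP BY warehouse
HAVING AVG(quantity) > 5823

Result:
  WH-A: avg=5829.67
  WH-East: avg=8283.00
  WH-South: avg=6203.50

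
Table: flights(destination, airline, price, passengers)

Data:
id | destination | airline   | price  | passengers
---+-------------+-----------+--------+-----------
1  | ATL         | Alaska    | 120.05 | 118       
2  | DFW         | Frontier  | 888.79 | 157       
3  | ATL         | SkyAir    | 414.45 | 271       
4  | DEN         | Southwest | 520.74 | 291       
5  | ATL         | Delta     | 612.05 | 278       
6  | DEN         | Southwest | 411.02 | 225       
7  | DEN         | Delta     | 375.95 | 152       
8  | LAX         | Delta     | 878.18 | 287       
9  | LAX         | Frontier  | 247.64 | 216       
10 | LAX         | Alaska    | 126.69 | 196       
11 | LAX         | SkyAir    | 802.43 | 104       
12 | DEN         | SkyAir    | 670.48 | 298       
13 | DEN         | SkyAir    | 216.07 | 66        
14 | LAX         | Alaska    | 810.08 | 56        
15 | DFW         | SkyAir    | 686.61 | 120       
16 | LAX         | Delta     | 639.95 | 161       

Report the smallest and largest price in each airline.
SELECT airline, MIN(price), MAX(price)
FROM flights
GROUP BY airline

Result:
  Alaska: min=120.05, max=810.08
  Delta: min=375.95, max=878.18
  Frontier: min=247.64, max=888.79
  SkyAir: min=216.07, max=802.43
  Southwest: min=411.02, max=520.74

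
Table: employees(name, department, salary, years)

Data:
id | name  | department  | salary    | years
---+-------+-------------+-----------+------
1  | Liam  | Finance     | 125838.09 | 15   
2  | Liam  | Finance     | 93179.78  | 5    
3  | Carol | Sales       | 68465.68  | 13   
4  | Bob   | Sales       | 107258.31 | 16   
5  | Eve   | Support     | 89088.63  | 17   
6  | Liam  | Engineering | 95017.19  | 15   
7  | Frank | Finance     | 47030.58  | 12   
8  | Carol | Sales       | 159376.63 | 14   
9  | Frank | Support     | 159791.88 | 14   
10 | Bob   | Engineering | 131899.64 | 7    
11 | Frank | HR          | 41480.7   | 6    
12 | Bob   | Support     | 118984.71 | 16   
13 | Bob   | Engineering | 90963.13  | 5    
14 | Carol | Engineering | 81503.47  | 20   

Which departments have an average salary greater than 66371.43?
SELECT department, AVG(salary)
FROM employees
GROUP BY department
HAVING AVG(salary) > 66371.43

Result:
  Engineering: avg=99845.86
  Finance: avg=88682.82
  Sales: avg=111700.21
  Support: avg=122621.74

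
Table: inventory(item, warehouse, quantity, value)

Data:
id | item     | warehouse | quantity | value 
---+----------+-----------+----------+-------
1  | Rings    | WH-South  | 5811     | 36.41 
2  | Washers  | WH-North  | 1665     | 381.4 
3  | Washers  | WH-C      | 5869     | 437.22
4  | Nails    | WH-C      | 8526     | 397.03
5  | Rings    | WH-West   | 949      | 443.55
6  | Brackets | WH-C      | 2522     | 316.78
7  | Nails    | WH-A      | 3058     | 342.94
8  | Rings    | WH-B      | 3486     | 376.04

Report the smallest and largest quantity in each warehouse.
SELECT warehouse, MIN(quantity), MAX(quantity)
FROM inventory
GROUP BY warehouse

Result:
  WH-A: min=3058, max=3058
  WH-B: min=3486, max=3486
  WH-C: min=2522, max=8526
  WH-North: min=1665, max=1665
  WH-South: min=5811, max=5811
  WH-West: min=949, max=949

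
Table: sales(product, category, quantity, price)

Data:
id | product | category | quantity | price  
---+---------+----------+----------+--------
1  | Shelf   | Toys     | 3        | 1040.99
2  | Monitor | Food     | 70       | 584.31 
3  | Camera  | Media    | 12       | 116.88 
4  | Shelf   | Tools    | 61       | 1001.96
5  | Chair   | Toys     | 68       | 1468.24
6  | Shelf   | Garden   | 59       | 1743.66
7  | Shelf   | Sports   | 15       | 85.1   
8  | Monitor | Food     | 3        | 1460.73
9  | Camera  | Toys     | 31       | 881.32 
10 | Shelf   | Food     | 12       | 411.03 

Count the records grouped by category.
SELECT category, COUNT(*) as count
FROM sales
GROUP BY category

Result:
  Food: 3
  Garden: 1
  Media: 1
  Sports: 1
  Tools: 1
  Toys: 3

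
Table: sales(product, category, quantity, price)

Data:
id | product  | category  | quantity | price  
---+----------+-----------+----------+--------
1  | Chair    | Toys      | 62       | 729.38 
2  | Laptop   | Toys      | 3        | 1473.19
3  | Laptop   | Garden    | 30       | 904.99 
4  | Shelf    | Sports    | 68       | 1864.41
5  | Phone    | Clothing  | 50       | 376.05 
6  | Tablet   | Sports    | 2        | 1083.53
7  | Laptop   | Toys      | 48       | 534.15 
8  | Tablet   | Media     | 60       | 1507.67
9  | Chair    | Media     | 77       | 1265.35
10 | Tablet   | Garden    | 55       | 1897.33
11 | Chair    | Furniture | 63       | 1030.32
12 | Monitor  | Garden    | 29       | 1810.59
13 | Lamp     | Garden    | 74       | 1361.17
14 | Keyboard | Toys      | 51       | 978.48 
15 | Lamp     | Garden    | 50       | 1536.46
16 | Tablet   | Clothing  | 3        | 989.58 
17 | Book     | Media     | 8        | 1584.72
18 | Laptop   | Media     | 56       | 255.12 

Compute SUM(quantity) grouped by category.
SELECT category, SUM(quantity) as result
FROM sales
GROUP BY category

Result:
  Clothing: 53
  Furniture: 63
  Garden: 238
  Media: 201
  Sports: 70
  Toys: 164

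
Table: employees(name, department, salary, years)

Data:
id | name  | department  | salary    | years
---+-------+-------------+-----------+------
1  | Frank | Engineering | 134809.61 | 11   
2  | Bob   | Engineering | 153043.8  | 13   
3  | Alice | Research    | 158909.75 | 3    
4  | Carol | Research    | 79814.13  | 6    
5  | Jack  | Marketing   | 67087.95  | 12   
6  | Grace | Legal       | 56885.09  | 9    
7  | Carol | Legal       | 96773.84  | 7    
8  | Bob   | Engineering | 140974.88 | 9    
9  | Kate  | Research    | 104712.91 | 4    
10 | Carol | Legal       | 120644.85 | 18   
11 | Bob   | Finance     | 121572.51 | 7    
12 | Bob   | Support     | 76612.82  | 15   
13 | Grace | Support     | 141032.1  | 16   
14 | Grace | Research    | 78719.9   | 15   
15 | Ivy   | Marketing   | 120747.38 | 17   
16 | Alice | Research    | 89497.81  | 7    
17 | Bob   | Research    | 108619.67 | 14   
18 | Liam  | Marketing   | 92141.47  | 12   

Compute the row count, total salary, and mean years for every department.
SELECT department,
       COUNT(*) as cnt,
       SUM(salary) as total_salary,
       AVG(years) as avg_years
FROM employees
GROUP BY department

Result:
  Engineering: 3 records, 428828.29 total salary, 11.00 avg years
  Finance: 1 records, 121572.51 total salary, 7.00 avg years
  Legal: 3 records, 274303.78 total salary, 11.33 avg years
  Marketing: 3 records, 279976.80 total salary, 13.67 avg years
  Research: 6 records, 620274.17 total salary, 8.17 avg years
  Support: 2 records, 217644.92 total salary, 15.50 avg years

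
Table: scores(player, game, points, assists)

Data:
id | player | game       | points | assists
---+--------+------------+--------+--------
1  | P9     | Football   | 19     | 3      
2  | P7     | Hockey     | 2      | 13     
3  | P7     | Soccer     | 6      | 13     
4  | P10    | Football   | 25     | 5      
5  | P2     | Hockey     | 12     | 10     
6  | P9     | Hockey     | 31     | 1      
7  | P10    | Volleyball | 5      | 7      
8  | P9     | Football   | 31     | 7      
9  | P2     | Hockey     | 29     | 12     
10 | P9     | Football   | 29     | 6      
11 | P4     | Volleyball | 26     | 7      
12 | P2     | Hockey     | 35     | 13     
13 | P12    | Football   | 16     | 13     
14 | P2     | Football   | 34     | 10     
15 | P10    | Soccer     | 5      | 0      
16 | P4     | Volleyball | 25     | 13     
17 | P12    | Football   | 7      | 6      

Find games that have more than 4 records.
SELECT game, COUNT(*) as cnt
FROM scores
GROUP BY game
HAVING COUNT(*) > 4

Result:
  Football: 7
  Hockey: 5

Note: HAVING filters groups after aggregation, WHERE filters rows before.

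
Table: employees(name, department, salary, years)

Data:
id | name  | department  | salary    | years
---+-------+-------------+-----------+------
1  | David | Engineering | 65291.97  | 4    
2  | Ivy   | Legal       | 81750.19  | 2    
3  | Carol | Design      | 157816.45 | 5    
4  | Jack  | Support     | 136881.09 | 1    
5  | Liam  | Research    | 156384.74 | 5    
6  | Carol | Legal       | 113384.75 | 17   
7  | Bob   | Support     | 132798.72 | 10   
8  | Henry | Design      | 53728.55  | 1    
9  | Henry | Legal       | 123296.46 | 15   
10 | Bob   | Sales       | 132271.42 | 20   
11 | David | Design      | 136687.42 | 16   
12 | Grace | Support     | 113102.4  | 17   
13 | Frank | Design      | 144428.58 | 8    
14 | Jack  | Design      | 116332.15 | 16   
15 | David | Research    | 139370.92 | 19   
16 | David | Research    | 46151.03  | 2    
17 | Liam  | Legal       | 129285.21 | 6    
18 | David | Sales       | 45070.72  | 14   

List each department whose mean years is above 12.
SELECT department, AVG(years)
FROM employees
GROUP BY department
HAVING AVG(years) > 12

Result:
  Sales: avg=17.00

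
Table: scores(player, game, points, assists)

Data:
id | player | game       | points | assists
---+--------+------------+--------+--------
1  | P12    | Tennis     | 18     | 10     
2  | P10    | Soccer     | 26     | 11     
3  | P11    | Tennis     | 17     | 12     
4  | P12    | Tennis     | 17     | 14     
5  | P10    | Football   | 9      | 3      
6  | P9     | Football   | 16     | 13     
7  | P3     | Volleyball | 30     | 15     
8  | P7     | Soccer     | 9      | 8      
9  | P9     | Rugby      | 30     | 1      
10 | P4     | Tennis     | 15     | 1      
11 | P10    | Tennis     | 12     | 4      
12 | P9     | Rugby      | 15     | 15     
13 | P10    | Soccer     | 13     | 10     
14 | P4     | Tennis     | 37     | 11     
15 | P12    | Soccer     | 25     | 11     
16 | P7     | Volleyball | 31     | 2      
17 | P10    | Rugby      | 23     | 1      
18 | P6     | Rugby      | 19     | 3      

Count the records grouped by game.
SELECT game, COUNT(*) as count
FROM scores
GROUP BY game

Result:
  Football: 2
  Rugby: 4
  Soccer: 4
  Tennis: 6
  Volleyball: 2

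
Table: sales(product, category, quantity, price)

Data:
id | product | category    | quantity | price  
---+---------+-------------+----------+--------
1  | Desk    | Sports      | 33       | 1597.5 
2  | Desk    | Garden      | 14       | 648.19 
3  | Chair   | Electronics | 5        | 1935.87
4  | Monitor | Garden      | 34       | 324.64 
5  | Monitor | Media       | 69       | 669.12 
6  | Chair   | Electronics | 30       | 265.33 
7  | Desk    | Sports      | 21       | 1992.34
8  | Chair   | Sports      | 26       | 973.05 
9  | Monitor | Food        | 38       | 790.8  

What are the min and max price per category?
SELECT category, MIN(price), MAX(price)
FROM sales
GROUP BY category

Result:
  Electronics: min=265.33, max=1935.87
  Food: min=790.80, max=790.80
  Garden: min=324.64, max=648.19
  Media: min=669.12, max=669.12
  Sports: min=973.05, max=1992.34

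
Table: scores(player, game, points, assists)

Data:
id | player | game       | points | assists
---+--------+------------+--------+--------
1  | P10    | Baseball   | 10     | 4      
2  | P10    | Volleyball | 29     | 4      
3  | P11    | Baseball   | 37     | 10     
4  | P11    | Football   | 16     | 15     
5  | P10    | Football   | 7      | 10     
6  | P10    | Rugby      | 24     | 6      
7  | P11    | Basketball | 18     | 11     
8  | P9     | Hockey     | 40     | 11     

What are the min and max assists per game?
SELECT game, MIN(assists), MAX(assists)
FROM scores
GROUP BY game

Result:
  Baseball: min=4, max=10
  Basketball: min=11, max=11
  Football: min=10, max=15
  Hockey: min=11, max=11
  Rugby: min=6, max=6
  Volleyball: min=4, max=4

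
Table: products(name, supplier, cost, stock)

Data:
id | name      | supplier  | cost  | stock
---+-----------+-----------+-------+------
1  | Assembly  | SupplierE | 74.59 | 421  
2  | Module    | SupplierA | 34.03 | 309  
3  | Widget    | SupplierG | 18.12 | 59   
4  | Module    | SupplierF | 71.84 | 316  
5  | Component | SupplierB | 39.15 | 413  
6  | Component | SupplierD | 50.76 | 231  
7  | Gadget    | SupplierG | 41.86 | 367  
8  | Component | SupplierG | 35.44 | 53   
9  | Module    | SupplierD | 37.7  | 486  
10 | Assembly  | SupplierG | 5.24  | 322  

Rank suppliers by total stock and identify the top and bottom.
SELECT supplier, SUM(stock)
FROM products
GROUP BY supplier
ORDER BY SUM(stock)

All groups:
  SupplierA: 309
  SupplierF: 316
  SupplierB: 413
  SupplierE: 421
  SupplierD: 717
  SupplierG: 801

Highest: SupplierG (801)
Lowest: SupplierA (309)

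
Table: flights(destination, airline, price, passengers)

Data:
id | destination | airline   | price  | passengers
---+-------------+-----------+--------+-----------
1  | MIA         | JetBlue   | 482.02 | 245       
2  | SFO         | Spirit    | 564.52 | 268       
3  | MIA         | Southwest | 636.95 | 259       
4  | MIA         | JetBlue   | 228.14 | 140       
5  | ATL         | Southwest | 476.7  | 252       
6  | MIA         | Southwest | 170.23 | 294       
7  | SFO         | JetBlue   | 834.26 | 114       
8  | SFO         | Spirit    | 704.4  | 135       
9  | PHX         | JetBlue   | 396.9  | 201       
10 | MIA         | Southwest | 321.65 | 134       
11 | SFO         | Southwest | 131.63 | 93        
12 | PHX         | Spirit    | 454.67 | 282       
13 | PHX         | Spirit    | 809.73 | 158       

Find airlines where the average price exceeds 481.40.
SELECT airline, AVG(price)
FROM flights
GROUP BY airline
HAVING AVG(price) > 481.40

Result:
  JetBlue: avg=485.33
  Spirit: avg=633.33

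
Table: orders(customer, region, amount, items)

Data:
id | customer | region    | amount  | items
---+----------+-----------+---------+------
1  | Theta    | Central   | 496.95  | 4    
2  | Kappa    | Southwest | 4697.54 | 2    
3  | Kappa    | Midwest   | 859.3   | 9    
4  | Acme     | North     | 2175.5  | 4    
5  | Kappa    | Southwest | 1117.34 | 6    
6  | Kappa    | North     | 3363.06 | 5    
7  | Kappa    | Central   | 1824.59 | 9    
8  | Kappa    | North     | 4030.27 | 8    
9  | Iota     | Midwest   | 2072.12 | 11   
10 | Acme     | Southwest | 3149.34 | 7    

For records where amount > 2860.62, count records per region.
SELECT region, COUNT(*)
FROM orders
WHERE amount > 2860.62
GROUP BY region

Note: WHERE filters rows before grouping.

Result:
  North: 2
  Southwest: 2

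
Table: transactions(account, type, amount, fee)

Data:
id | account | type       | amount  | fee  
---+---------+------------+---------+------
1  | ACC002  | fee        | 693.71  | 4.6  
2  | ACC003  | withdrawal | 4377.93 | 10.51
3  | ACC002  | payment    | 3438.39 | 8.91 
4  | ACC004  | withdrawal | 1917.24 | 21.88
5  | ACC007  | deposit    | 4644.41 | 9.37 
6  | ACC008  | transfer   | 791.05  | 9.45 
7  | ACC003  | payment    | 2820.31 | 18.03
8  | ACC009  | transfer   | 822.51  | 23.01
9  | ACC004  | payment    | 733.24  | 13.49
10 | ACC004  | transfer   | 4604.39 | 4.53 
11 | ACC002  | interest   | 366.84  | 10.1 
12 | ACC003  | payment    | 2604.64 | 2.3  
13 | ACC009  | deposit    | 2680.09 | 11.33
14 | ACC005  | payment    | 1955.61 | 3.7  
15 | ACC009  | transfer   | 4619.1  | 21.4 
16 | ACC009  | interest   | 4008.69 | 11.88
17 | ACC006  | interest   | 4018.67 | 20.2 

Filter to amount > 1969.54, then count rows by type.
SELECT type, COUNT(*)
FROM transactions
WHERE amount > 1969.54
GROUP BY type

Note: WHERE filters rows before grouping.

Result:
  deposit: 2
  interest: 2
  payment: 3
  transfer: 2
  withdrawal: 1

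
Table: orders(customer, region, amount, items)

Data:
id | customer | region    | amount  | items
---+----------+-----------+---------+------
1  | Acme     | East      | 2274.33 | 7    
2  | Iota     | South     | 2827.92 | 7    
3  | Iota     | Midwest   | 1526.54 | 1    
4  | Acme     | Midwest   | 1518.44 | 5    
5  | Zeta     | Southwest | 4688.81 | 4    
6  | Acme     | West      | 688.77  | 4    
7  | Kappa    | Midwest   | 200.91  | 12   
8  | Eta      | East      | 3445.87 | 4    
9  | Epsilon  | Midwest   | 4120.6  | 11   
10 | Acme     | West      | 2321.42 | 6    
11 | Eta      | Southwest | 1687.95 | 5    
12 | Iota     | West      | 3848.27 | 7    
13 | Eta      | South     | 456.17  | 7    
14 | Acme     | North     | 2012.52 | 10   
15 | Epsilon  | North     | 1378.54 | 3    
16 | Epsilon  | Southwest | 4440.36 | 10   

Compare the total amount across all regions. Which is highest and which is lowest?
SELECT region, SUM(amount)
FROM orders
GROUP BY region
ORDER BY SUM(amount)

All groups:
  South: 3284.09
  North: 3391.06
  East: 5720.20
  West: 6858.46
  Midwest: 7366.49
  Southwest: 10817.12

Highest: Southwest (10817.12)
Lowest: South (3284.09)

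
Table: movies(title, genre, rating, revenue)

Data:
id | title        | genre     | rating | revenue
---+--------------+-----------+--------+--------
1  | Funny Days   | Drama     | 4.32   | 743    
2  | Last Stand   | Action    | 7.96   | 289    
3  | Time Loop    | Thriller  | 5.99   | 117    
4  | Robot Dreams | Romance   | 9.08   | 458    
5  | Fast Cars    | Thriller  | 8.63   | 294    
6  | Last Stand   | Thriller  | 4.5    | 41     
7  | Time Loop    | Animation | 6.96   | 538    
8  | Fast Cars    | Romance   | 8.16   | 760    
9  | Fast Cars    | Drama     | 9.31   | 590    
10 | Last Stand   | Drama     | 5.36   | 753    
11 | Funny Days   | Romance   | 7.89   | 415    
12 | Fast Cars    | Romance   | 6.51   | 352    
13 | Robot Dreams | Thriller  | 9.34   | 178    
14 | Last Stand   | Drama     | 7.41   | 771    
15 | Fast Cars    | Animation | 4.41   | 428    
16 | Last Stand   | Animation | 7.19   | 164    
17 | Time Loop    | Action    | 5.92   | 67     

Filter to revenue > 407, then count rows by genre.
SELECT genre, COUNT(*)
FROM movies
WHERE revenue > 407
GROUP BY genre

Note: WHERE filters rows before grouping.

Result:
  Animation: 2
  Drama: 4
  Romance: 3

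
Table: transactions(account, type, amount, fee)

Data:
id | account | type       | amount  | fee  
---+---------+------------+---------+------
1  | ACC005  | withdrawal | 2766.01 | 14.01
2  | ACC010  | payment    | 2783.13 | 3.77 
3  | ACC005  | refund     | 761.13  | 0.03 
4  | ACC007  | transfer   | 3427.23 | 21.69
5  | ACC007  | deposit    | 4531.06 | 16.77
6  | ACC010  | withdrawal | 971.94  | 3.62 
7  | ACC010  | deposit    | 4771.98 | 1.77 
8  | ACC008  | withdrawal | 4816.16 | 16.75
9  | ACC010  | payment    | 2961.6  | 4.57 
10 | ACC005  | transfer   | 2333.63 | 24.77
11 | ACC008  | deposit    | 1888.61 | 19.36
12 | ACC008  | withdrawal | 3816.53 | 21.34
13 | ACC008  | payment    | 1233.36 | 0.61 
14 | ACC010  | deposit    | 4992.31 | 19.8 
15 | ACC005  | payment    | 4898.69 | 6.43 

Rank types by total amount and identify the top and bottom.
SELECT type, SUM(amount)
FROM transactions
GROUP BY type
ORDER BY SUM(amount)

All groups:
  refund: 761.13
  transfer: 5760.86
  payment: 11876.78
  withdrawal: 12370.64
  deposit: 16183.96

Highest: deposit (16183.96)
Lowest: refund (761.13)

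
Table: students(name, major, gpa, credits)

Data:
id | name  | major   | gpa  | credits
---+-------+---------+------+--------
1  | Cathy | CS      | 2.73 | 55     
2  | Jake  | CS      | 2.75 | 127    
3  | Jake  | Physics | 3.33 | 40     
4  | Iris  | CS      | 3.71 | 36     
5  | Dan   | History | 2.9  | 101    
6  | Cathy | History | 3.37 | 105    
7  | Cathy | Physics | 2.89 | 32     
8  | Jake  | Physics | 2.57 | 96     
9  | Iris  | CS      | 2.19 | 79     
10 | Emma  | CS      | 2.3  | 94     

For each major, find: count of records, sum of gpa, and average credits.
SELECT major,
       COUNT(*) as cnt,
       SUM(gpa) as total_gpa,
       AVG(credits) as avg_credits
FROM students
GROUP BY major

Result:
  CS: 5 records, 13.68 total gpa, 78.20 avg credits
  History: 2 records, 6.27 total gpa, 103.00 avg credits
  Physics: 3 records, 8.79 total gpa, 56.00 avg credits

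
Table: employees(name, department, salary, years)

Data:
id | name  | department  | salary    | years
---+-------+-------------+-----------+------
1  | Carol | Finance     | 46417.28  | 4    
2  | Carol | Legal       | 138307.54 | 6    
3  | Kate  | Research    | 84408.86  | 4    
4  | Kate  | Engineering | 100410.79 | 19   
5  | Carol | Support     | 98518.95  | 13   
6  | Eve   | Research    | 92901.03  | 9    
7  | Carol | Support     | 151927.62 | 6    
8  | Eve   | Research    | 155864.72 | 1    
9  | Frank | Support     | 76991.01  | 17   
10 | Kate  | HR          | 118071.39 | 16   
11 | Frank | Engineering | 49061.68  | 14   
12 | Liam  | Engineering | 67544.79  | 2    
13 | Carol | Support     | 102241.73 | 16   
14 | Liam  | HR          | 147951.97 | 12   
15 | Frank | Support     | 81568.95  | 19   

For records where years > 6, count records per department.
SELECT department, COUNT(*)
FROM employees
WHERE years > 6
GROUP BY department

Note: WHERE filters rows before grouping.

Result:
  Engineering: 2
  HR: 2
  Research: 1
  Support: 4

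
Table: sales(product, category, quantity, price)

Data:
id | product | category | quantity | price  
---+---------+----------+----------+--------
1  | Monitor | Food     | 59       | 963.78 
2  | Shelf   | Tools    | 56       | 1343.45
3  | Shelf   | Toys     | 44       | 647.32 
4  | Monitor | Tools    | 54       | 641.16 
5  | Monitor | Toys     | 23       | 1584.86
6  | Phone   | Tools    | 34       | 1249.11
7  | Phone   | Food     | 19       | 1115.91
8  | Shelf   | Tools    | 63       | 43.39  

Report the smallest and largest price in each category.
SELECT category, MIN(price), MAX(price)
FROM sales
GROUP BY category

Result:
  Food: min=963.78, max=1115.91
  Tools: min=43.39, max=1343.45
  Toys: min=647.32, max=1584.86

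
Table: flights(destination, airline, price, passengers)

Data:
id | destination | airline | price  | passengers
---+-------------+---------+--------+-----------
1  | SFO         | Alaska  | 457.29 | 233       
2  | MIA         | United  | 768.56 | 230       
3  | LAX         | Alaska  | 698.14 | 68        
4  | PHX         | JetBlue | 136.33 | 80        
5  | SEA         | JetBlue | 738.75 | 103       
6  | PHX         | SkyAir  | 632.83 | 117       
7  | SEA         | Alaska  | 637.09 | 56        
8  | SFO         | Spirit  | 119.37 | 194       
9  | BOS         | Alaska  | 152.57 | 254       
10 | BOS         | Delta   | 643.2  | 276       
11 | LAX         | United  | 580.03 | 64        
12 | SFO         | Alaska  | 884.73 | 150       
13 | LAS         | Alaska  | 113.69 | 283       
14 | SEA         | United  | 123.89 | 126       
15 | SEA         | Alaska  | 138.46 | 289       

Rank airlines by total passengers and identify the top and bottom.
SELECT airline, SUM(passengers)
FROM flights
GROUP BY airline
ORDER BY SUM(passengers)

All groups:
  SkyAir: 117
  JetBlue: 183
  Spirit: 194
  Delta: 276
  United: 420
  Alaska: 1333

Highest: Alaska (1333)
Lowest: SkyAir (117)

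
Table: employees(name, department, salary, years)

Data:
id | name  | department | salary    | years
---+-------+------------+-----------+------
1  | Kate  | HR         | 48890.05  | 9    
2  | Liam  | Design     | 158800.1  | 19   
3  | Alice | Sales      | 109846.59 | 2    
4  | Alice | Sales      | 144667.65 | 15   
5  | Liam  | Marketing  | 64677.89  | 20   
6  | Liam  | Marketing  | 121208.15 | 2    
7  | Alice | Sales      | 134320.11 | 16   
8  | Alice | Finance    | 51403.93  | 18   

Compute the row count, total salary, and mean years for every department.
SELECT department,
       COUNT(*) as cnt,
       SUM(salary) as total_salary,
       AVG(years) as avg_years
FROM employees
GROUP BY department

Result:
  Design: 1 records, 158800.10 total salary, 19.00 avg years
  Finance: 1 records, 51403.93 total salary, 18.00 avg years
  HR: 1 records, 48890.05 total salary, 9.00 avg years
  Marketing: 2 records, 185886.04 total salary, 11.00 avg years
  Sales: 3 records, 388834.35 total salary, 11.00 avg years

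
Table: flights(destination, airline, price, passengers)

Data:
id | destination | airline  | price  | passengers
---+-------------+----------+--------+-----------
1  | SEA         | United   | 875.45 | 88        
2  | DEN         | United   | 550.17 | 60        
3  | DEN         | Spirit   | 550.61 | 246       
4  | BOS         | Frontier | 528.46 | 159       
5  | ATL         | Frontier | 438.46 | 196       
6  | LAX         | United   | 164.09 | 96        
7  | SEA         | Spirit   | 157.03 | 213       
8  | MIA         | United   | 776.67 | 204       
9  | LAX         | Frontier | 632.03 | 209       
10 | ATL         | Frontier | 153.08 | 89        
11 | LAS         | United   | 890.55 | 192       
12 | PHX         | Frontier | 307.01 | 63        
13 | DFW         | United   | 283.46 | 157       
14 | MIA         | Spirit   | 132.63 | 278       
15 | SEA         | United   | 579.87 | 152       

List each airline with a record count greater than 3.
SELECT airline, COUNT(*) as cnt
FROM flights
GROUP BY airline
HAVING COUNT(*) > 3

Result:
  Frontier: 5
  United: 7

Note: HAVING filters groups after aggregation, WHERE filters rows before.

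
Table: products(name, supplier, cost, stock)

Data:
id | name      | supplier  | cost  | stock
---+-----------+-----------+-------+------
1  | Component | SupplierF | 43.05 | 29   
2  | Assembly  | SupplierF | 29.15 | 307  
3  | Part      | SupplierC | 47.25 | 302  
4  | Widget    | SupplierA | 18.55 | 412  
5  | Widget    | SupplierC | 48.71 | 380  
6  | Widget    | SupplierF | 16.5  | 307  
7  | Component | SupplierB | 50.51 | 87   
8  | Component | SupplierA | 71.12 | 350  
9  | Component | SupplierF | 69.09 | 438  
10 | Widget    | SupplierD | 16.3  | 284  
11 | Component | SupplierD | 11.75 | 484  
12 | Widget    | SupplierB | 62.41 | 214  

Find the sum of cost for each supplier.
SELECT supplier, SUM(cost) as result
FROM products
GROUP BY supplier

Result:
  SupplierA: 89.67
  SupplierB: 112.92
  SupplierC: 95.96
  SupplierD: 28.05
  SupplierF: 157.79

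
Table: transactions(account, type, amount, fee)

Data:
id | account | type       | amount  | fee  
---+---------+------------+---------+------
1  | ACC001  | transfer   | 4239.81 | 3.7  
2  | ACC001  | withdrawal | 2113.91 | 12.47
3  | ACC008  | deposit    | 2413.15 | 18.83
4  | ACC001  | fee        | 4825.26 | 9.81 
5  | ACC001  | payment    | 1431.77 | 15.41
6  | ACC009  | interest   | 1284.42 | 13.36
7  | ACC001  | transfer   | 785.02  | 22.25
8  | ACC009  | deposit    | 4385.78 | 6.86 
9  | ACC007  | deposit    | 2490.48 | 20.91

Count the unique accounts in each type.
SELECT type, COUNT(DISTINCT account)
FROM transactions
GROUP BY type

Result:
  deposit: 3 distinct
  fee: 1 distinct
  interest: 1 distinct
  payment: 1 distinct
  transfer: 1 distinct
  withdrawal: 1 distinct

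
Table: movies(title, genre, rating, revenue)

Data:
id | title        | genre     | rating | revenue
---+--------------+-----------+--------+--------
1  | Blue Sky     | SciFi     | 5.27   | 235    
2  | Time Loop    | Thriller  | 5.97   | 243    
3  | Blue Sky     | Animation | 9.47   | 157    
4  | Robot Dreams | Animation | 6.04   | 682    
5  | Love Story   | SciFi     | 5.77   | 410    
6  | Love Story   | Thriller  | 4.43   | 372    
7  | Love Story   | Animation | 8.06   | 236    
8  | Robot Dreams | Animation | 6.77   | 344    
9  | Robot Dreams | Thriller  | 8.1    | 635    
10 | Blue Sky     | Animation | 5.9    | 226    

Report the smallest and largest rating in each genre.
SELECT genre, MIN(rating), MAX(rating)
FROM movies
GROUP BY genre

Result:
  Animation: min=5.90, max=9.47
  SciFi: min=5.27, max=5.77
  Thriller: min=4.43, max=8.10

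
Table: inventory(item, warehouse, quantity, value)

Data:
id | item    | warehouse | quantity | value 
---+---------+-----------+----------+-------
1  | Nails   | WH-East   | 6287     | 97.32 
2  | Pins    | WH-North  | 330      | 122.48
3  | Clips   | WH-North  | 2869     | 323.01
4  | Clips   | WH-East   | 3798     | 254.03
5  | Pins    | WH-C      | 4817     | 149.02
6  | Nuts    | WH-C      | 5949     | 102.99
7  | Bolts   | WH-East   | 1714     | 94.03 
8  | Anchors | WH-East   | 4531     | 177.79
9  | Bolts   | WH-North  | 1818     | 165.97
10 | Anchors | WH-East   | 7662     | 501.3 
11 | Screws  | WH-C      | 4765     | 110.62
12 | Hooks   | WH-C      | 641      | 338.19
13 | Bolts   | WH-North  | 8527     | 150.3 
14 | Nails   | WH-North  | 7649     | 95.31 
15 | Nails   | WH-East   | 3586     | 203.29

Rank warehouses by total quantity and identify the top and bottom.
SELECT warehouse, SUM(quantity)
FROM inventory
GROUP BY warehouse
ORDER BY SUM(quantity)

All groups:
  WH-C: 16172
  WH-North: 21193
  WH-East: 27578

Highest: WH-East (27578)
Lowest: WH-C (16172)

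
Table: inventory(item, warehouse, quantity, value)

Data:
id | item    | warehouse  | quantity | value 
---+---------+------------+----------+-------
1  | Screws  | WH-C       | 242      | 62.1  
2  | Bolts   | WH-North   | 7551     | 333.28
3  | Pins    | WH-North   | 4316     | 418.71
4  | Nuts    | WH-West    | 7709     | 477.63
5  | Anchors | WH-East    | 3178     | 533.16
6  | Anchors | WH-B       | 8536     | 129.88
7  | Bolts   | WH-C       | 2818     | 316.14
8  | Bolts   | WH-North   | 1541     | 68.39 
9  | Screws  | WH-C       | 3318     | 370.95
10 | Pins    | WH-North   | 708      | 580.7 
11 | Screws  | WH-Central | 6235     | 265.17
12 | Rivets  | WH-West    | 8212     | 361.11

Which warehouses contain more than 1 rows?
SELECT warehouse, COUNT(*) as cnt
FROM inventory
GROUP BY warehouse
HAVING COUNT(*) > 1

Result:
  WH-C: 3
  WH-North: 4
  WH-West: 2

Note: HAVING filters groups after aggregation, WHERE filters rows before.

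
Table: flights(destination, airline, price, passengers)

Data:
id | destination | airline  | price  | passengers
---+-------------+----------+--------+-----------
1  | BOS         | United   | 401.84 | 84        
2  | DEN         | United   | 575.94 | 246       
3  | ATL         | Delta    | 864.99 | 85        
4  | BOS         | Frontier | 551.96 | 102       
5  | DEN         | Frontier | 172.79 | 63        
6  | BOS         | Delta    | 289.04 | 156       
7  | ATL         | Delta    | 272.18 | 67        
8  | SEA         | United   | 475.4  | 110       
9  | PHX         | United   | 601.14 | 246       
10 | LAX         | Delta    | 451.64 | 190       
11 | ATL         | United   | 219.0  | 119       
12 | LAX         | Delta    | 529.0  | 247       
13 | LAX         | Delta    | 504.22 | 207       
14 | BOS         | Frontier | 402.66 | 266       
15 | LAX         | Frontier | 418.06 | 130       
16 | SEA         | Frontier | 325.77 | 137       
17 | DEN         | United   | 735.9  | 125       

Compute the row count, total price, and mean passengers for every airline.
SELECT airline,
       COUNT(*) as cnt,
       SUM(price) as total_price,
       AVG(passengers) as avg_passengers
FROM flights
GROUP BY airline

Result:
  Delta: 6 records, 2911.07 total price, 158.67 avg passengers
  Frontier: 5 records, 1871.24 total price, 139.60 avg passengers
  United: 6 records, 3009.22 total price, 155.00 avg passengers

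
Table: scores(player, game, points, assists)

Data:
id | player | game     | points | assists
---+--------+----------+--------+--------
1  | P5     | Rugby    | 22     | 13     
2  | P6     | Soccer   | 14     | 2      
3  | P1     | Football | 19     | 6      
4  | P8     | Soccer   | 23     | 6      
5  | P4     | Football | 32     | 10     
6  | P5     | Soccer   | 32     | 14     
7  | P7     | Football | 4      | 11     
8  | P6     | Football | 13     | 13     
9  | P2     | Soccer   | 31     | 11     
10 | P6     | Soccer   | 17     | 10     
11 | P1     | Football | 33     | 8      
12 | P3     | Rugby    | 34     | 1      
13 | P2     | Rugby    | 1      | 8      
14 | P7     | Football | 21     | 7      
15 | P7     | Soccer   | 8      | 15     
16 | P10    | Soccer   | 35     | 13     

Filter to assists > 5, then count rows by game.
SELECT game, COUNT(*)
FROM scores
WHERE assists > 5
GROUP BY game

Note: WHERE filters rows before grouping.

Result:
  Football: 6
  Rugby: 2
  Soccer: 6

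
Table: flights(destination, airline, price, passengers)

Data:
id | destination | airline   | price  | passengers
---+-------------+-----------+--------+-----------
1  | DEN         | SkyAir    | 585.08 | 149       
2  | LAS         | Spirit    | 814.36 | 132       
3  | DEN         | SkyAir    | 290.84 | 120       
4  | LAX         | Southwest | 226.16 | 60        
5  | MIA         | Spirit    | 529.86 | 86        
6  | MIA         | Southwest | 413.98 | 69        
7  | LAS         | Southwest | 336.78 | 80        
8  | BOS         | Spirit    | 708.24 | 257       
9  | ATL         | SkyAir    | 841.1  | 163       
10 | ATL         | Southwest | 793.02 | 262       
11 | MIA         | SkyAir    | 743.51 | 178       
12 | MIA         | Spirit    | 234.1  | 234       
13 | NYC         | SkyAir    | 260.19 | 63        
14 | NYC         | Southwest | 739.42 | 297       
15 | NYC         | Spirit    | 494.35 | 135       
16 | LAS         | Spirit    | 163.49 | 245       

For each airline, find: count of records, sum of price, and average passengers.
SELECT airline,
       COUNT(*) as cnt,
       SUM(price) as total_price,
       AVG(passengers) as avg_passengers
FROM flights
GROUP BY airline

Result:
  SkyAir: 5 records, 2720.72 total price, 134.60 avg passengers
  Southwest: 5 records, 2509.36 total price, 153.60 avg passengers
  Spirit: 6 records, 2944.40 total price, 181.50 avg passengers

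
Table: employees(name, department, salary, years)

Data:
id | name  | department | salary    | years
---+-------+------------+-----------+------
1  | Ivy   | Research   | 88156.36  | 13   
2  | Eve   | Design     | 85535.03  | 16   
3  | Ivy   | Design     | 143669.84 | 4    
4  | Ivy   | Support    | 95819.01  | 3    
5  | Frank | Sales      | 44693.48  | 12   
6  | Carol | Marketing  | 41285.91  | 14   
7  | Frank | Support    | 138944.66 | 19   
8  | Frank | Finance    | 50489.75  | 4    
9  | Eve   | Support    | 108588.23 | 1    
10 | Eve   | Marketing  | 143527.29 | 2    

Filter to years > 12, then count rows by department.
SELECT department, COUNT(*)
FROM employees
WHERE years > 12
GROUP BY department

Note: WHERE filters rows before grouping.

Result:
  Design: 1
  Marketing: 1
  Research: 1
  Support: 1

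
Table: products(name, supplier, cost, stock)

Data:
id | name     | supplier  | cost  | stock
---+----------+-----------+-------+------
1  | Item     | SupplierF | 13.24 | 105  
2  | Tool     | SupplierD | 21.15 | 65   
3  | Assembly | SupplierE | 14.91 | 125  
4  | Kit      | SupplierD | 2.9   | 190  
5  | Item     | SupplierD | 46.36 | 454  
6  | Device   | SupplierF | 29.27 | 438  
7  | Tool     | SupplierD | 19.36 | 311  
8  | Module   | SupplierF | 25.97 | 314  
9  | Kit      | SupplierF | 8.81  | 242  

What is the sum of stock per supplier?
SELECT supplier, SUM(stock) as result
FROM products
GROUP BY supplier

Result:
  SupplierD: 1020
  SupplierE: 125
  SupplierF: 1099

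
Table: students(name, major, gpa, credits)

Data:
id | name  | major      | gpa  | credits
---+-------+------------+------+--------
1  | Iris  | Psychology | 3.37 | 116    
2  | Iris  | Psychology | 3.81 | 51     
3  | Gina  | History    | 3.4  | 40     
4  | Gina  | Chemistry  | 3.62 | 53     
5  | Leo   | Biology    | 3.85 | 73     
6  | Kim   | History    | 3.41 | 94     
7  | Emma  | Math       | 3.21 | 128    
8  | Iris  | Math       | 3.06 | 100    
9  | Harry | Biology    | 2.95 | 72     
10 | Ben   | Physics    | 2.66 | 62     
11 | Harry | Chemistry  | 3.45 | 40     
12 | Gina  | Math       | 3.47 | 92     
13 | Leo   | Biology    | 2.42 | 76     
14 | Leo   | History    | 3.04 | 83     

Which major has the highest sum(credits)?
SELECT major, SUM(credits) as val
FROM students
GROUP BY major
ORDER BY val DESC
LIMIT 1

Result: Math with sum(credits) = 320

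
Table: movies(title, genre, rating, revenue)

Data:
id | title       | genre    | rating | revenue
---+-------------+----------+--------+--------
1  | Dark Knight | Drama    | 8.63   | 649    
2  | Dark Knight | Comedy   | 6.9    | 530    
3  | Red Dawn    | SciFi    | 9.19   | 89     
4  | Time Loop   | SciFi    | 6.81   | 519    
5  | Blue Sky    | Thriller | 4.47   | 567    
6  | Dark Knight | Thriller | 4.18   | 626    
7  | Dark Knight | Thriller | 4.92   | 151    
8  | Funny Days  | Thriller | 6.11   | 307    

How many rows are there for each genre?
SELECT genre, COUNT(*) as count
FROM movies
GROUP BY genre

Result:
  Comedy: 1
  Drama: 1
  SciFi: 2
  Thriller: 4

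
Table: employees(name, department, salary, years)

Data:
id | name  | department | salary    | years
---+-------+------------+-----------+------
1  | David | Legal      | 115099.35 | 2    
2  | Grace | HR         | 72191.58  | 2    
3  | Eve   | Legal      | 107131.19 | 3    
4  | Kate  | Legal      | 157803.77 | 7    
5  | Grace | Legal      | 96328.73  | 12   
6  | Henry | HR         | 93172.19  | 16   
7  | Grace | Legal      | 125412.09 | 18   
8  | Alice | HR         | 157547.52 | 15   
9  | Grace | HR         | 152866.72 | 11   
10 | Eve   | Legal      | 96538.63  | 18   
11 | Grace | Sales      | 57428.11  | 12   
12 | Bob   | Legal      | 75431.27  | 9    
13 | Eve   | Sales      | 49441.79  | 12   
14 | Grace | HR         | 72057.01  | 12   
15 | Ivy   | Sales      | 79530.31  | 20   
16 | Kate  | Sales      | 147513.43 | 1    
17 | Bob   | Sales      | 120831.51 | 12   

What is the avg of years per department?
SELECT department, AVG(years) as result
FROM employees
GROUP BY department

Result:
  HR: 11.20
  Legal: 9.86
  Sales: 11.40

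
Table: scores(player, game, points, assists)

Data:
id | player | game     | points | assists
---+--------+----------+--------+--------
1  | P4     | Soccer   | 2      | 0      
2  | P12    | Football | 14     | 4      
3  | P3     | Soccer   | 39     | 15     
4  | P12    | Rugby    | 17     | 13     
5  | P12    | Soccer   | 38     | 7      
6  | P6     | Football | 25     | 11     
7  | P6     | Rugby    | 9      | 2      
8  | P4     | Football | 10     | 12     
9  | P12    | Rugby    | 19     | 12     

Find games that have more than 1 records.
SELECT game, COUNT(*) as cnt
FROM scores
GROUP BY game
HAVING COUNT(*) > 1

Result:
  Football: 3
  Rugby: 3
  Soccer: 3

Note: HAVING filters groups after aggregation, WHERE filters rows before.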